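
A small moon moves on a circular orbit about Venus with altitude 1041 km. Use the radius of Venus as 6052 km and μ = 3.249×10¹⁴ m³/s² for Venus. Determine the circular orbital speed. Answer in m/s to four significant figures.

v ≈ 6768 m/s

r = 6052 + 1041 = 7093.0 km = 7.0930×10⁶ m.
For a circular orbit v = √(μ/r) = √(3.249×10¹⁴ / 7.093×10⁶) = √(4.581×10⁷) = 6768 m/s.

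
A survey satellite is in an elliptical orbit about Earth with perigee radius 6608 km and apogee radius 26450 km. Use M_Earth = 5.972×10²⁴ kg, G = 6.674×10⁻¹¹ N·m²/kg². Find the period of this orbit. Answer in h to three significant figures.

T ≈ 5.87 h

μ = GM = 6.674×10⁻¹¹ × 5.972×10²⁴ = 3.986×10¹⁴ m³/s².
Semi-major axis a = (r_p + r_a)/2 = (6608.0 + 26450)/2 = 16529 km = 1.653×10⁷ m.
By Kepler's third law T = 2π√(a³/μ) = 2π × 3.366×10³ = 2.115×10⁴ s.
= 5.875 h.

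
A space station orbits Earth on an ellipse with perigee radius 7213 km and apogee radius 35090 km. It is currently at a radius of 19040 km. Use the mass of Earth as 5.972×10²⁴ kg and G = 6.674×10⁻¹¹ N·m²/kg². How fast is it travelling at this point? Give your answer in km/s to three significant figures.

v ≈ 4.80 km/s

μ = GM = 6.674×10⁻¹¹ × 5.972×10²⁴ = 3.986×10¹⁴ m³/s².
Semi-major axis a = (r_p + r_a)/2 = 21152 km = 2.115×10⁷ m.
Vis-viva: v² = μ(2/r − 1/a) = 3.986×10¹⁴ × (1.050×10⁻⁷ − 4.728×10⁻⁸) = 2.302×10⁷ m²/s².
v = 4798 m/s = 4.798 km/s.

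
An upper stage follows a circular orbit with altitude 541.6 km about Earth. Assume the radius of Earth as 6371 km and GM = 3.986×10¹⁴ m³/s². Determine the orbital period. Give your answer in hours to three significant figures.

T ≈ 1.59 hours

r = 6371 + 541.6 = 6912.6 km = 6.9126×10⁶ m.
Kepler's third law: T = 2π√(r³/μ) = 2π√((6.913×10⁶)³ / 3.986×10¹⁴).
r³/μ = 8.287×10⁵ s², so T = 2π × 9.103×10² = 5.720×10³ s.
Converting: 5.720×10³ s ÷ 3600 = 1.589 hours.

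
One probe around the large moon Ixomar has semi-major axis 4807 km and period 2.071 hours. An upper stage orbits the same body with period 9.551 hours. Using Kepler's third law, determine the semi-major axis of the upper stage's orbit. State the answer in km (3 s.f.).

Kepler's third law: a³ ∝ T², so a₂ = a₁ (T₂/T₁)^(2/3).
T₂/T₁ = 4.612, (T₂/T₁)^(2/3) = 2.771.
a₂ = 4807 × 2.771 = 13320 km.

a₂ ≈ 13300 km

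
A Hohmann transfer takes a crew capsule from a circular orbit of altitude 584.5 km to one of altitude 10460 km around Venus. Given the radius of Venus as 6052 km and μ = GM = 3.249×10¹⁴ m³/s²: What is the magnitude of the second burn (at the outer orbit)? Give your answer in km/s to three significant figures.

r₁ = 6052 + 584.5 = 6636.5 km = 6.6365×10⁶ m.
r₂ = 6052 + 10460 = 16512 km = 1.6512×10⁷ m.
Transfer ellipse a_t = (r₁ + r₂)/2 = 1.157×10⁷ m.
At r₁: circular v_c1 = √(μ/r₁) = 6997 m/s; transfer-periapsis v_p = √[μ(2/r₁ − 1/a_t)] = 8357 m/s.
At r₂: circular v_c2 = √(μ/r₂) = 4436 m/s; transfer-apoapsis v_a = √[μ(2/r₂ − 1/a_t)] = 3359 m/s.
Δv₂ = v_c2 − v_a = 1077 m/s.
= 1.077 km/s.

Δv ≈ 1.08 km/s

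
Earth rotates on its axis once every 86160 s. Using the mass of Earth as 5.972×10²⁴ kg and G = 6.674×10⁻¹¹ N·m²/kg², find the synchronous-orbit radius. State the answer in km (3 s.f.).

r_sync ≈ 42200 km

μ = GM = 6.674×10⁻¹¹ × 5.972×10²⁴ = 3.986×10¹⁴ m³/s².
A synchronous orbit has period T, so by Kepler's third law a = (μT²/4π²)^(1/3).
μT²/4π² = 3.986×10¹⁴ × (8.616×10⁴)² / 39.48 = 7.495×10²² m³.
a = 4.216×10⁷ m = 42162 km.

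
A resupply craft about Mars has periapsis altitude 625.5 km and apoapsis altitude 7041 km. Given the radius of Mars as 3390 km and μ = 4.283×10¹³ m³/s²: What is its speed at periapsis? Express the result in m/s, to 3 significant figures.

r_p = 3390 + 625.5 = 4015.5 km = 4.0155×10⁶ m.
r_a = 3390 + 7041 = 10431 km = 1.0431×10⁷ m.
Semi-major axis a = (r_p + r_a)/2 = 7223.2 km = 7.223×10⁶ m.
Vis-viva: v² = μ(2/r − 1/a) = 4.283×10¹³ × (4.981×10⁻⁷ − 1.384×10⁻⁷) = 1.540×10⁷ m²/s².
v = 3925 m/s.

v ≈ 3920 m/s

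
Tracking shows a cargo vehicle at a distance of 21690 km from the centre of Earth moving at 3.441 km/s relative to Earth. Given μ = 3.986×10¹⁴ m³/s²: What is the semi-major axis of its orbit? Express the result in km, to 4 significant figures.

r = 2.169×10⁷ m.
Vis-viva rearranged: 1/a = 2/r − v²/μ = 9.221×10⁻⁸ − 2.971×10⁻⁸ = 6.250×10⁻⁸ m⁻¹.
a = 1.600×10⁷ m = 15999 km.

a ≈ 16000 km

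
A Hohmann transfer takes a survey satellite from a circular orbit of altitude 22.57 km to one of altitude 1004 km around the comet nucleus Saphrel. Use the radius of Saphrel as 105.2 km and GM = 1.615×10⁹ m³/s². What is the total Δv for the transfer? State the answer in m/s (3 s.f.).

r₁ = 105.2 + 22.57 = 127.77 km = 1.2777×10⁵ m.
r₂ = 105.2 + 1004 = 1109.2 km = 1.1092×10⁶ m.
Transfer ellipse a_t = (r₁ + r₂)/2 = 6.185×10⁵ m.
At r₁: circular v_c1 = √(μ/r₁) = 112.4 m/s; transfer-periapsis v_p = √[μ(2/r₁ − 1/a_t)] = 150.6 m/s.
Δv₁ = v_p − v_c1 = 38.13 m/s.
At r₂: circular v_c2 = √(μ/r₂) = 38.16 m/s; transfer-apoapsis v_a = √[μ(2/r₂ − 1/a_t)] = 17.34 m/s.
Δv₂ = v_c2 − v_a = 20.81 m/s.
Total Δv = Δv₁ + Δv₂ = 58.95 m/s.

Δv_total ≈ 58.9 m/s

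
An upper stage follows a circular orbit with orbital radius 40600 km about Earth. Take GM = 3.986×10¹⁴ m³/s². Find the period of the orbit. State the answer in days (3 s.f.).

r = 40600 km = 4.060×10⁷ m.
Kepler's third law: T = 2π√(r³/μ) = 2π√((4.060×10⁷)³ / 3.986×10¹⁴).
r³/μ = 1.679×10⁸ s², so T = 2π × 1.296×10⁴ = 8.141×10⁴ s.
Converting: 8.141×10⁴ s ÷ 86400 = 0.9423 days.

T ≈ 0.942 days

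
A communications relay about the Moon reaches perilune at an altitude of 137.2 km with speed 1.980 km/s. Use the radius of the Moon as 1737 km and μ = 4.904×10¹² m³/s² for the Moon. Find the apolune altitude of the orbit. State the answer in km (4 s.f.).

apolune altitude ≈ 3860 km

r_p = 1737 + 137.2 = 1874.2 km = 1.874×10⁶ m.
Specific energy ε = v²/2 − μ/r = -6.564×10⁵ J/kg, so a = −μ/(2ε) = 3.736×10⁶ m.
The apsides satisfy r_p + r_a = 2a, so the apolune radius is 2a − r_p = 5.597×10⁶ m = 5597.0 km.
Apolune altitude = 5597.0 − 1737 = 3860.0 km.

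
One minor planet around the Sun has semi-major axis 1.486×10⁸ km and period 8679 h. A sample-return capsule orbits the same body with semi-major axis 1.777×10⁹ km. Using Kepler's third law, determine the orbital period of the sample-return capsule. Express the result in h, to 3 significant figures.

Kepler's third law: T² ∝ a³, so T₂ = T₁ (a₂/a₁)^(3/2).
a₂/a₁ = 11.96, (a₂/a₁)^(3/2) = 41.35.
T₂ = 8679 × 41.35 = 3.589×10⁵ h.

T₂ ≈ 3.59×10⁵ h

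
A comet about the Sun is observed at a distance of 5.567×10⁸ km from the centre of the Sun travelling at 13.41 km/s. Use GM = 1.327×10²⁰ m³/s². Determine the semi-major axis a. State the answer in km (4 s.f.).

r = 5.567×10¹¹ m.
Specific orbital energy ε = v²/2 − μ/r = (13410)²/2 − 1.327×10²⁰/5.567×10¹¹ = -1.485×10⁸ J/kg.
Since ε = −μ/(2a), a = −μ/(2ε) = 4.469×10¹¹ m = 4.4694×10⁸ km.

a ≈ 4.469×10⁸ km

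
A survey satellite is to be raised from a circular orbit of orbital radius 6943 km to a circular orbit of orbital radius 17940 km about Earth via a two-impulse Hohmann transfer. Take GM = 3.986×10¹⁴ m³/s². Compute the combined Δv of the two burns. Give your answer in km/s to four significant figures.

Δv_total ≈ 2.714 km/s

r₁ = 6943 km = 6.943×10⁶ m.
r₂ = 17940 km = 1.794×10⁷ m.
Transfer ellipse a_t = (r₁ + r₂)/2 = 1.244×10⁷ m.
At r₁: circular v_c1 = √(μ/r₁) = 7577 m/s; transfer-perigee v_p = √[μ(2/r₁ − 1/a_t)] = 9099 m/s.
Δv₁ = v_p − v_c1 = 1522 m/s.
At r₂: circular v_c2 = √(μ/r₂) = 4714 m/s; transfer-apogee v_a = √[μ(2/r₂ − 1/a_t)] = 3521 m/s.
Δv₂ = v_c2 − v_a = 1192 m/s.
Total Δv = Δv₁ + Δv₂ = 2714 m/s = 2.714 km/s.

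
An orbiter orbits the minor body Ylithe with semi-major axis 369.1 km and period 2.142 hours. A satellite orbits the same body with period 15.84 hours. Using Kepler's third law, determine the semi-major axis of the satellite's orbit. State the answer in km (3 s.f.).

a₂ ≈ 1400 km

Kepler's third law: a³ ∝ T², so a₂ = a₁ (T₂/T₁)^(2/3).
T₂/T₁ = 7.395, (T₂/T₁)^(2/3) = 3.796.
a₂ = 369.1 × 3.796 = 1401 km.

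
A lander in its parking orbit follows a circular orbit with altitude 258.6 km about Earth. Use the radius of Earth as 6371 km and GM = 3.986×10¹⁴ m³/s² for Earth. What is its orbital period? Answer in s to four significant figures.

T ≈ 5372 s

r = 6371 + 258.6 = 6629.6 km = 6.6296×10⁶ m.
Kepler's third law: T = 2π√(r³/μ) = 2π√((6.630×10⁶)³ / 3.986×10¹⁴).
r³/μ = 7.310×10⁵ s², so T = 2π × 8.550×10² = 5.372×10³ s.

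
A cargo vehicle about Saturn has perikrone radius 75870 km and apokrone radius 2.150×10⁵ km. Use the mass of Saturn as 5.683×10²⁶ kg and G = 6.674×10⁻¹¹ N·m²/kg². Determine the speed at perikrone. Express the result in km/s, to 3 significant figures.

μ = GM = 6.674×10⁻¹¹ × 5.683×10²⁶ = 3.793×10¹⁶ m³/s².
Semi-major axis a = (r_p + r_a)/2 = 1.4544×10⁵ km = 1.454×10⁸ m.
Vis-viva: v² = μ(2/r − 1/a) = 3.793×10¹⁶ × (2.636×10⁻⁸ − 6.876×10⁻⁹) = 7.390×10⁸ m²/s².
v = 27190 m/s = 27.19 km/s.

v ≈ 27.2 km/s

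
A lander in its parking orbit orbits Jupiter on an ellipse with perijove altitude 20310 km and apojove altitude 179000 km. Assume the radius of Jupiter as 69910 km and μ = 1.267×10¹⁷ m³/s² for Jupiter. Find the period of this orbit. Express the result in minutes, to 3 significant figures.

T ≈ 650 minutes

r_p = 69910 + 20310 = 90220 km = 9.0220×10⁷ m.
r_a = 69910 + 179000 = 248910 km = 2.4891×10⁸ m.
Semi-major axis a = (r_p + r_a)/2 = (90220 + 2.4891×10⁵)/2 = 1.6956×10⁵ km = 1.696×10⁸ m.
By Kepler's third law T = 2π√(a³/μ) = 2π × 6.203×10³ = 3.898×10⁴ s.
= 649.6 minutes.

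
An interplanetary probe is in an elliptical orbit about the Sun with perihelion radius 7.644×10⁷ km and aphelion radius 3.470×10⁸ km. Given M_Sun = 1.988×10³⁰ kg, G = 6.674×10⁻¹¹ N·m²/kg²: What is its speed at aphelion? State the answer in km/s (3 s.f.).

μ = GM = 6.674×10⁻¹¹ × 1.988×10³⁰ = 1.327×10²⁰ m³/s².
Semi-major axis a = (r_p + r_a)/2 = 2.1172×10⁸ km = 2.117×10¹¹ m.
Vis-viva: v² = μ(2/r − 1/a) = 1.327×10²⁰ × (5.764×10⁻¹² − 4.723×10⁻¹²) = 1.380×10⁸ m²/s².
v = 11750 m/s = 11.75 km/s.

v ≈ 11.7 km/s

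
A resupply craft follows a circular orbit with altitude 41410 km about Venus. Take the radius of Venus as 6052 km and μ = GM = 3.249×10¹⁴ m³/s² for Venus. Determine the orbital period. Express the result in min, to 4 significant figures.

T ≈ 1900 min

r = 6052 + 41410 = 47462 km = 4.7462×10⁷ m.
Kepler's third law: T = 2π√(r³/μ) = 2π√((4.746×10⁷)³ / 3.249×10¹⁴).
r³/μ = 3.291×10⁸ s², so T = 2π × 1.814×10⁴ = 1.140×10⁵ s.
Converting: 1.140×10⁵ s ÷ 60.00 = 1900 min.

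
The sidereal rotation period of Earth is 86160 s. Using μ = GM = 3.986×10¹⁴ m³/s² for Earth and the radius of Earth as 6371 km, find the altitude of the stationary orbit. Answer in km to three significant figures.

A synchronous orbit has period T, so by Kepler's third law a = (μT²/4π²)^(1/3).
μT²/4π² = 3.986×10¹⁴ × (8.616×10⁴)² / 39.48 = 7.495×10²² m³.
a = 4.216×10⁷ m = 42163 km.
Altitude h = a − R = 42163 − 6371 = 35792 km.

h_sync ≈ 35800 km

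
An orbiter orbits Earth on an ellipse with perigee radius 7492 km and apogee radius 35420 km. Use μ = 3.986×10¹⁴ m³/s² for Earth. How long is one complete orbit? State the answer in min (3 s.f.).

T ≈ 521 min

Semi-major axis a = (r_p + r_a)/2 = (7492.0 + 35420)/2 = 21456 km = 2.146×10⁷ m.
By Kepler's third law T = 2π√(a³/μ) = 2π × 4.978×10³ = 3.128×10⁴ s.
= 521.3 min.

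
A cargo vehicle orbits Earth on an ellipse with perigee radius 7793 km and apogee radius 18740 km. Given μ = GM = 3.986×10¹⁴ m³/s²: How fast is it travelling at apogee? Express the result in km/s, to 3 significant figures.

v ≈ 3.53 km/s

Semi-major axis a = (r_p + r_a)/2 = 13266 km = 1.327×10⁷ m.
Vis-viva: v² = μ(2/r − 1/a) = 3.986×10¹⁴ × (1.067×10⁻⁷ − 7.538×10⁻⁸) = 1.249×10⁷ m²/s².
v = 3535 m/s = 3.535 km/s.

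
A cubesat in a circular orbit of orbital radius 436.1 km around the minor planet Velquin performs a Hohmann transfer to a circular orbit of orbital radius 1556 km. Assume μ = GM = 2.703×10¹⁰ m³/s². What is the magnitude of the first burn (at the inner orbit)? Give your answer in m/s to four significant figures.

r₁ = 436.1 km = 4.361×10⁵ m.
r₂ = 1556 km = 1.556×10⁶ m.
Transfer ellipse a_t = (r₁ + r₂)/2 = 9.960×10⁵ m.
At r₁: circular v_c1 = √(μ/r₁) = 249.0 m/s; transfer-periapsis v_p = √[μ(2/r₁ − 1/a_t)] = 311.2 m/s.
Δv₁ = v_p − v_c1 = 62.21 m/s.

Δv ≈ 62.21 m/s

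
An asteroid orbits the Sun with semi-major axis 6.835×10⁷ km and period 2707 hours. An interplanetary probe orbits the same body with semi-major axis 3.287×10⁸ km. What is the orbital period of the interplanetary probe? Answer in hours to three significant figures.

T₂ ≈ 28500 hours

Kepler's third law: T² ∝ a³, so T₂ = T₁ (a₂/a₁)^(3/2).
a₂/a₁ = 4.809, (a₂/a₁)^(3/2) = 10.55.
T₂ = 2707 × 10.55 = 28550 hours.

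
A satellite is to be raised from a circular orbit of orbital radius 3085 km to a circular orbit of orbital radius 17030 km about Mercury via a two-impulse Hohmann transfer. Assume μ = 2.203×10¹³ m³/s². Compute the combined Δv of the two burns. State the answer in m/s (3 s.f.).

r₁ = 3085 km = 3.085×10⁶ m.
r₂ = 17030 km = 1.703×10⁷ m.
Transfer ellipse a_t = (r₁ + r₂)/2 = 1.006×10⁷ m.
At r₁: circular v_c1 = √(μ/r₁) = 2672 m/s; transfer-periherm v_p = √[μ(2/r₁ − 1/a_t)] = 3477 m/s.
Δv₁ = v_p − v_c1 = 805.0 m/s.
At r₂: circular v_c2 = √(μ/r₂) = 1137 m/s; transfer-apoherm v_a = √[μ(2/r₂ − 1/a_t)] = 629.9 m/s.
Δv₂ = v_c2 − v_a = 507.4 m/s.
Total Δv = Δv₁ + Δv₂ = 1312 m/s.

Δv_total ≈ 1310 m/s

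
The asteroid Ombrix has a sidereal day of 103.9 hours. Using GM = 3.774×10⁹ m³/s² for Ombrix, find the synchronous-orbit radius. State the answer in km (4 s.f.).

r_sync ≈ 2374 km

T = 103.9 hours = 3.740×10⁵ s.
A synchronous orbit has period T, so by Kepler's third law a = (μT²/4π²)^(1/3).
μT²/4π² = 3.774×10⁹ × (3.740×10⁵)² / 39.48 = 1.337×10¹⁹ m³.
a = 2.374×10⁶ m = 2373.7 km.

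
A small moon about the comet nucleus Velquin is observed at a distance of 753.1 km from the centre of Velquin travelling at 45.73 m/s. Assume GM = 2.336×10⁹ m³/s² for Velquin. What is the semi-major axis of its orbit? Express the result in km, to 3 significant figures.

a ≈ 568 km

r = 7.531×10⁵ m.
Vis-viva rearranged: 1/a = 2/r − v²/μ = 2.656×10⁻⁶ − 8.952×10⁻⁷ = 1.760×10⁻⁶ m⁻¹.
a = 5.680×10⁵ m = 568.03 km.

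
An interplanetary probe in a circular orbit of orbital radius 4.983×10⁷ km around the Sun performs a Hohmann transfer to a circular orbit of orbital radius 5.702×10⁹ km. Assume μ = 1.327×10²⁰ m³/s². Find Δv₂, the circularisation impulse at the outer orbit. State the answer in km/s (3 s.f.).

r₁ = 4.983×10⁷ km = 4.983×10¹⁰ m.
r₂ = 5.702×10⁹ km = 5.702×10¹² m.
Transfer ellipse a_t = (r₁ + r₂)/2 = 2.876×10¹² m.
At r₁: circular v_c1 = √(μ/r₁) = 51600 m/s; transfer-perihelion v_p = √[μ(2/r₁ − 1/a_t)] = 72660 m/s.
At r₂: circular v_c2 = √(μ/r₂) = 4824 m/s; transfer-aphelion v_a = √[μ(2/r₂ − 1/a_t)] = 635.0 m/s.
Δv₂ = v_c2 − v_a = 4189 m/s.
= 4.189 km/s.

Δv ≈ 4.19 km/s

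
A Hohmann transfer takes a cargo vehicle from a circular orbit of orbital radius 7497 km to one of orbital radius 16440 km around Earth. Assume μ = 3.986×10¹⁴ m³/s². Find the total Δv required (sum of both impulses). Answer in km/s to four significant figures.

Δv_total ≈ 2.281 km/s

r₁ = 7497 km = 7.497×10⁶ m.
r₂ = 16440 km = 1.644×10⁷ m.
Transfer ellipse a_t = (r₁ + r₂)/2 = 1.197×10⁷ m.
At r₁: circular v_c1 = √(μ/r₁) = 7292 m/s; transfer-perigee v_p = √[μ(2/r₁ − 1/a_t)] = 8546 m/s.
Δv₁ = v_p − v_c1 = 1254 m/s.
At r₂: circular v_c2 = √(μ/r₂) = 4924 m/s; transfer-apogee v_a = √[μ(2/r₂ − 1/a_t)] = 3897 m/s.
Δv₂ = v_c2 − v_a = 1027 m/s.
Total Δv = Δv₁ + Δv₂ = 2281 m/s = 2.281 km/s.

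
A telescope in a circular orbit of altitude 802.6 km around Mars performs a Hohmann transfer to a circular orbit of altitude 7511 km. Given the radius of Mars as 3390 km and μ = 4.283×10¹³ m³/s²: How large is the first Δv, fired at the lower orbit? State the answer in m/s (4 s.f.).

r₁ = 3390 + 802.6 = 4192.6 km = 4.1926×10⁶ m.
r₂ = 3390 + 7511 = 10901 km = 1.0901×10⁷ m.
Transfer ellipse a_t = (r₁ + r₂)/2 = 7.547×10⁶ m.
At r₁: circular v_c1 = √(μ/r₁) = 3196 m/s; transfer-periapsis v_p = √[μ(2/r₁ − 1/a_t)] = 3841 m/s.
Δv₁ = v_p − v_c1 = 645.2 m/s.

Δv ≈ 645.2 m/s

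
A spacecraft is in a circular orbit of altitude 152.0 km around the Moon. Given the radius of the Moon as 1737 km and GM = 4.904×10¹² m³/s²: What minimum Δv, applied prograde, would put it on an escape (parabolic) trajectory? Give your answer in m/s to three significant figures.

Δv ≈ 667 m/s

r = 1737 + 152.0 = 1889.0 km = 1.8890×10⁶ m.
Circular speed v_c = √(μ/r) = 1611 m/s.
Escape speed v_esc = √(2μ/r) = √2 × v_c = 2279 m/s.
Δv = v_esc − v_c = 667.4 m/s.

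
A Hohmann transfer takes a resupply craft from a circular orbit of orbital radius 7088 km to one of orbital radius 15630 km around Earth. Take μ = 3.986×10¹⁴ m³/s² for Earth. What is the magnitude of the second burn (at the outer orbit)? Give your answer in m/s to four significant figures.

r₁ = 7088 km = 7.088×10⁶ m.
r₂ = 15630 km = 1.563×10⁷ m.
Transfer ellipse a_t = (r₁ + r₂)/2 = 1.136×10⁷ m.
At r₁: circular v_c1 = √(μ/r₁) = 7499 m/s; transfer-perigee v_p = √[μ(2/r₁ − 1/a_t)] = 8797 m/s.
At r₂: circular v_c2 = √(μ/r₂) = 5050 m/s; transfer-apogee v_a = √[μ(2/r₂ − 1/a_t)] = 3989 m/s.
Δv₂ = v_c2 − v_a = 1061 m/s.

Δv ≈ 1061 m/s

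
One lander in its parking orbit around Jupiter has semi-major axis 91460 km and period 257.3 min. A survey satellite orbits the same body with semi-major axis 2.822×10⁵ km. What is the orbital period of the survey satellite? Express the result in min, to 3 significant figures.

Kepler's third law: T² ∝ a³, so T₂ = T₁ (a₂/a₁)^(3/2).
a₂/a₁ = 3.086, (a₂/a₁)^(3/2) = 5.420.
T₂ = 257.3 × 5.420 = 1395 min.

T₂ ≈ 1390 min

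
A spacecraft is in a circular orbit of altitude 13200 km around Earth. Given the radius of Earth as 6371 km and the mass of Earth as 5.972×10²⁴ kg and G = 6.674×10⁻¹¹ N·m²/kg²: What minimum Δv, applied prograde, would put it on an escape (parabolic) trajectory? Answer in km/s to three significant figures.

μ = GM = 6.674×10⁻¹¹ × 5.972×10²⁴ = 3.986×10¹⁴ m³/s².
r = 6371 + 13200 = 19571 km = 1.9571×10⁷ m.
Circular speed v_c = √(μ/r) = 4513 m/s.
Escape speed v_esc = √(2μ/r) = √2 × v_c = 6382 m/s.
Δv = v_esc − v_c = 1869 m/s = 1.869 km/s.

Δv ≈ 1.87 km/s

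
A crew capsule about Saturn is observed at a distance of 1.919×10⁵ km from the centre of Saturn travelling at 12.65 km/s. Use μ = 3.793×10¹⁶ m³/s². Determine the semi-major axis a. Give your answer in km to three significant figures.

r = 1.919×10⁸ m.
Specific orbital energy ε = v²/2 − μ/r = (12650)²/2 − 3.793×10¹⁶/1.919×10⁸ = -1.176×10⁸ J/kg.
Since ε = −μ/(2a), a = −μ/(2ε) = 1.612×10⁸ m = 1.6121×10⁵ km.

a ≈ 1.61×10⁵ km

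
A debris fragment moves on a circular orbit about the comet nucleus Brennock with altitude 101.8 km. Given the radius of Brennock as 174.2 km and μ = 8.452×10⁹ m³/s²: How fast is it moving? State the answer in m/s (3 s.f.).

r = 174.2 + 101.8 = 276.00 km = 2.7600×10⁵ m.
For a circular orbit v = √(μ/r) = √(8.452×10⁹ / 2.760×10⁵) = √(3.062×10⁴) = 175.0 m/s.

v ≈ 175 m/s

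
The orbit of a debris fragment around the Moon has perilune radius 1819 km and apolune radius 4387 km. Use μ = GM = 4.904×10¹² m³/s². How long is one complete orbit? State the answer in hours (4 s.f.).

T ≈ 4.308 hours

Semi-major axis a = (r_p + r_a)/2 = (1819.0 + 4387.0)/2 = 3103.0 km = 3.103×10⁶ m.
By Kepler's third law T = 2π√(a³/μ) = 2π × 2.468×10³ = 1.551×10⁴ s.
= 4.308 hours.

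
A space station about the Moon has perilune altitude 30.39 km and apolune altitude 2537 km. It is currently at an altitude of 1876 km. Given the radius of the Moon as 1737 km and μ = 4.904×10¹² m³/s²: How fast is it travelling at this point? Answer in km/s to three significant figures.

v ≈ 1.04 km/s

r_p = 1737 + 30.39 = 1767.4 km = 1.7674×10⁶ m.
r_a = 1737 + 2537 = 4274.0 km = 4.2740×10⁶ m.
r = 1737 + 1876 = 3613.0 km = 3.613×10⁶ m.
Semi-major axis a = (r_p + r_a)/2 = 3020.7 km = 3.021×10⁶ m.
Vis-viva: v² = μ(2/r − 1/a) = 4.904×10¹² × (5.536×10⁻⁷ − 3.310×10⁻⁷) = 1.091×10⁶ m²/s².
v = 1045 m/s = 1.045 km/s.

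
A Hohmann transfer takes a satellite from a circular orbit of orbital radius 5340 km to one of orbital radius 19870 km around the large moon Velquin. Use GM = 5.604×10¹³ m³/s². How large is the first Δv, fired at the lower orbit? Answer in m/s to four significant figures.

r₁ = 5340 km = 5.340×10⁶ m.
r₂ = 19870 km = 1.987×10⁷ m.
Transfer ellipse a_t = (r₁ + r₂)/2 = 1.260×10⁷ m.
At r₁: circular v_c1 = √(μ/r₁) = 3240 m/s; transfer-periapsis v_p = √[μ(2/r₁ − 1/a_t)] = 4067 m/s.
Δv₁ = v_p − v_c1 = 827.8 m/s.

Δv ≈ 827.8 m/s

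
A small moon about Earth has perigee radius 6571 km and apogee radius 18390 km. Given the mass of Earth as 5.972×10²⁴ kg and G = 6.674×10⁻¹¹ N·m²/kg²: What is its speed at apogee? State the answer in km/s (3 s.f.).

μ = GM = 6.674×10⁻¹¹ × 5.972×10²⁴ = 3.986×10¹⁴ m³/s².
Semi-major axis a = (r_p + r_a)/2 = 12480 km = 1.248×10⁷ m.
Vis-viva: v² = μ(2/r − 1/a) = 3.986×10¹⁴ × (1.088×10⁻⁷ − 8.012×10⁻⁸) = 1.141×10⁷ m²/s².
v = 3378 m/s = 3.378 km/s.

v ≈ 3.38 km/s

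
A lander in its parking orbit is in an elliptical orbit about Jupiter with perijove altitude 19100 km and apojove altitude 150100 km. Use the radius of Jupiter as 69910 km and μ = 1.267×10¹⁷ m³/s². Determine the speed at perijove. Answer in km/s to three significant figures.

v ≈ 45.0 km/s

r_p = 69910 + 19100 = 89010 km = 8.9010×10⁷ m.
r_a = 69910 + 150100 = 220010 km = 2.2001×10⁸ m.
Semi-major axis a = (r_p + r_a)/2 = 1.5451×10⁵ km = 1.545×10⁸ m.
Vis-viva: v² = μ(2/r − 1/a) = 1.267×10¹⁷ × (2.247×10⁻⁸ − 6.472×10⁻⁹) = 2.027×10⁹ m²/s².
v = 45020 m/s = 45.02 km/s.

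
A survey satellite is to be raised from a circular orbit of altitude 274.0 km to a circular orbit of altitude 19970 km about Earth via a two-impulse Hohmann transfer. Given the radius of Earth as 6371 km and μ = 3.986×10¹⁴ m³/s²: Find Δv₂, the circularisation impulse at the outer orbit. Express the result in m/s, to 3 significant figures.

r₁ = 6371 + 274.0 = 6645.0 km = 6.6450×10⁶ m.
r₂ = 6371 + 19970 = 26341 km = 2.6341×10⁷ m.
Transfer ellipse a_t = (r₁ + r₂)/2 = 1.649×10⁷ m.
At r₁: circular v_c1 = √(μ/r₁) = 7745 m/s; transfer-perigee v_p = √[μ(2/r₁ − 1/a_t)] = 9788 m/s.
At r₂: circular v_c2 = √(μ/r₂) = 3890 m/s; transfer-apogee v_a = √[μ(2/r₂ − 1/a_t)] = 2469 m/s.
Δv₂ = v_c2 − v_a = 1421 m/s.

Δv ≈ 1420 m/s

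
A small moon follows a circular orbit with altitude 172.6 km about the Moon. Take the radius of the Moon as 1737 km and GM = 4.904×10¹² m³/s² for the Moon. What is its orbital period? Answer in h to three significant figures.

T ≈ 2.08 h

r = 1737 + 172.6 = 1909.6 km = 1.9096×10⁶ m.
Kepler's third law: T = 2π√(r³/μ) = 2π√((1.910×10⁶)³ / 4.904×10¹²).
r³/μ = 1.420×10⁶ s², so T = 2π × 1.192×10³ = 7.487×10³ s.
Converting: 7.487×10³ s ÷ 3600 = 2.080 h.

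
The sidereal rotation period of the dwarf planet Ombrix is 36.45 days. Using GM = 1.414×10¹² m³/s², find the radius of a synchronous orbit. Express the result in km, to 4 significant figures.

r_sync ≈ 70820 km

T = 36.45 days = 3.149×10⁶ s.
A synchronous orbit has period T, so by Kepler's third law a = (μT²/4π²)^(1/3).
μT²/4π² = 1.414×10¹² × (3.149×10⁶)² / 39.48 = 3.552×10²³ m³.
a = 7.082×10⁷ m = 70822 km.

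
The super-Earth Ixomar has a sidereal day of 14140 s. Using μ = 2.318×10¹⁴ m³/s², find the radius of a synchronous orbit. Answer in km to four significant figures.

A synchronous orbit has period T, so by Kepler's third law a = (μT²/4π²)^(1/3).
μT²/4π² = 2.318×10¹⁴ × (1.414×10⁴)² / 39.48 = 1.174×10²¹ m³.
a = 1.055×10⁷ m = 10549 km.

r_sync ≈ 10550 km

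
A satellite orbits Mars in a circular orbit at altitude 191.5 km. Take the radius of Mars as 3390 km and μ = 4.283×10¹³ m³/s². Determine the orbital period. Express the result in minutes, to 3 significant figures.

r = 3390 + 191.5 = 3581.5 km = 3.5815×10⁶ m.
Kepler's third law: T = 2π√(r³/μ) = 2π√((3.582×10⁶)³ / 4.283×10¹³).
r³/μ = 1.073×10⁶ s², so T = 2π × 1.036×10³ = 6.507×10³ s.
Converting: 6.507×10³ s ÷ 60.00 = 108.5 minutes.

T ≈ 108 minutes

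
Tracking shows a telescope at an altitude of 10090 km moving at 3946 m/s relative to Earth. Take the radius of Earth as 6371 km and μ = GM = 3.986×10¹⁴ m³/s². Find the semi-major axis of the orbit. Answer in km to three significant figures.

a ≈ 12100 km

r = 6371 + 10090 = 16461 km = 1.646×10⁷ m.
Specific orbital energy ε = v²/2 − μ/r = (3946)²/2 − 3.986×10¹⁴/1.646×10⁷ = -1.643×10⁷ J/kg.
Since ε = −μ/(2a), a = −μ/(2ε) = 1.213×10⁷ m = 12131 km.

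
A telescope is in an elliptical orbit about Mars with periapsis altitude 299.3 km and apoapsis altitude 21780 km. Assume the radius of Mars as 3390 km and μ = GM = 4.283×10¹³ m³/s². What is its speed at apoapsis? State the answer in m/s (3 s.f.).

r_p = 3390 + 299.3 = 3689.3 km = 3.6893×10⁶ m.
r_a = 3390 + 21780 = 25170 km = 2.5170×10⁷ m.
Semi-major axis a = (r_p + r_a)/2 = 14430 km = 1.443×10⁷ m.
Vis-viva: v² = μ(2/r − 1/a) = 4.283×10¹³ × (7.946×10⁻⁸ − 6.930×10⁻⁸) = 4.351×10⁵ m²/s².
v = 659.6 m/s.

v ≈ 660 m/s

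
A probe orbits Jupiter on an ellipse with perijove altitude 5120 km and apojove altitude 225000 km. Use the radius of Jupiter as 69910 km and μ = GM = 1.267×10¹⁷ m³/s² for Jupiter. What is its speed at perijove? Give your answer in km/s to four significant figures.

v ≈ 51.89 km/s

r_p = 69910 + 5120 = 75030 km = 7.5030×10⁷ m.
r_a = 69910 + 225000 = 294910 km = 2.9491×10⁸ m.
Semi-major axis a = (r_p + r_a)/2 = 1.8497×10⁵ km = 1.850×10⁸ m.
Vis-viva: v² = μ(2/r − 1/a) = 1.267×10¹⁷ × (2.666×10⁻⁸ − 5.406×10⁻⁹) = 2.692×10⁹ m²/s².
v = 51890 m/s = 51.89 km/s.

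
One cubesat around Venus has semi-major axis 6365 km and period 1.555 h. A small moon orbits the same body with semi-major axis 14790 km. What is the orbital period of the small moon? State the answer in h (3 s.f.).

T₂ ≈ 5.51 h

Kepler's third law: T² ∝ a³, so T₂ = T₁ (a₂/a₁)^(3/2).
a₂/a₁ = 2.324, (a₂/a₁)^(3/2) = 3.542.
T₂ = 1.555 × 3.542 = 5.508 h.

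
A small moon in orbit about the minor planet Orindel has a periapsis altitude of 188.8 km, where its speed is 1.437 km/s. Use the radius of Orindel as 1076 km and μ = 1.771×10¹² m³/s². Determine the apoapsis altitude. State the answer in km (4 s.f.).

apoapsis altitude ≈ 2475 km

r_p = 1076 + 188.8 = 1264.8 km = 1.265×10⁶ m.
Specific energy ε = v²/2 − μ/r = -3.677×10⁵ J/kg, so a = −μ/(2ε) = 2.408×10⁶ m.
The apsides satisfy r_p + r_a = 2a, so the apoapsis radius is 2a − r_p = 3.551×10⁶ m = 3551.1 km.
Apoapsis altitude = 3551.1 − 1076 = 2475.1 km.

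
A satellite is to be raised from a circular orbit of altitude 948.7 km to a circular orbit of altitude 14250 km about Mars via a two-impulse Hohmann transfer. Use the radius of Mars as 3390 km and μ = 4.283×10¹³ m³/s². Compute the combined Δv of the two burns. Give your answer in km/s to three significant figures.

Δv_total ≈ 1.42 km/s

r₁ = 3390 + 948.7 = 4338.7 km = 4.3387×10⁶ m.
r₂ = 3390 + 14250 = 17640 km = 1.7640×10⁷ m.
Transfer ellipse a_t = (r₁ + r₂)/2 = 1.099×10⁷ m.
At r₁: circular v_c1 = √(μ/r₁) = 3142 m/s; transfer-periapsis v_p = √[μ(2/r₁ − 1/a_t)] = 3981 m/s.
Δv₁ = v_p − v_c1 = 838.8 m/s.
At r₂: circular v_c2 = √(μ/r₂) = 1558 m/s; transfer-apoapsis v_a = √[μ(2/r₂ − 1/a_t)] = 979.1 m/s.
Δv₂ = v_c2 − v_a = 579.1 m/s.
Total Δv = Δv₁ + Δv₂ = 1418 m/s = 1.418 km/s.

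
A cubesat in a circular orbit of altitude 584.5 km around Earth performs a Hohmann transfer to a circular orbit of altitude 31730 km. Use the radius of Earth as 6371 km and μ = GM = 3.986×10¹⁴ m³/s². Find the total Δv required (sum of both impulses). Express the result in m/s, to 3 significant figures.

r₁ = 6371 + 584.5 = 6955.5 km = 6.9555×10⁶ m.
r₂ = 6371 + 31730 = 38101 km = 3.8101×10⁷ m.
Transfer ellipse a_t = (r₁ + r₂)/2 = 2.253×10⁷ m.
At r₁: circular v_c1 = √(μ/r₁) = 7570 m/s; transfer-perigee v_p = √[μ(2/r₁ − 1/a_t)] = 9845 m/s.
Δv₁ = v_p − v_c1 = 2275 m/s.
At r₂: circular v_c2 = √(μ/r₂) = 3234 m/s; transfer-apogee v_a = √[μ(2/r₂ − 1/a_t)] = 1797 m/s.
Δv₂ = v_c2 − v_a = 1437 m/s.
Total Δv = Δv₁ + Δv₂ = 3712 m/s.

Δv_total ≈ 3710 m/s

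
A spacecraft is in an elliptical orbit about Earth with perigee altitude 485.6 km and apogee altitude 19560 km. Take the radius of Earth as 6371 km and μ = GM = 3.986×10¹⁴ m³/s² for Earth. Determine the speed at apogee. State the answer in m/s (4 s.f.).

v ≈ 2536 m/s

r_p = 6371 + 485.6 = 6856.6 km = 6.8566×10⁶ m.
r_a = 6371 + 19560 = 25931 km = 2.5931×10⁷ m.
Semi-major axis a = (r_p + r_a)/2 = 16394 km = 1.639×10⁷ m.
Vis-viva: v² = μ(2/r − 1/a) = 3.986×10¹⁴ × (7.713×10⁻⁸ − 6.100×10⁻⁸) = 6.429×10⁶ m²/s².
v = 2536 m/s.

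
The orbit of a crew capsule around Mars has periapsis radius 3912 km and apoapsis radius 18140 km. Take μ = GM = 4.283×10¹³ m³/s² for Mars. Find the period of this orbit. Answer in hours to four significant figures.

T ≈ 9.764 hours

Semi-major axis a = (r_p + r_a)/2 = (3912.0 + 18140)/2 = 11026 km = 1.103×10⁷ m.
By Kepler's third law T = 2π√(a³/μ) = 2π × 5.594×10³ = 3.515×10⁴ s.
= 9.764 hours.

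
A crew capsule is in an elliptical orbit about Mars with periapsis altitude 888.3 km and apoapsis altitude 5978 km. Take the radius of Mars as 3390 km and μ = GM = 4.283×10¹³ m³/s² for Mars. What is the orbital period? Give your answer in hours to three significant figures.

T ≈ 4.75 hours

r_p = 3390 + 888.3 = 4278.3 km = 4.2783×10⁶ m.
r_a = 3390 + 5978 = 9368.0 km = 9.3680×10⁶ m.
Semi-major axis a = (r_p + r_a)/2 = (4278.3 + 9368.0)/2 = 6823.1 km = 6.823×10⁶ m.
By Kepler's third law T = 2π√(a³/μ) = 2π × 2.723×10³ = 1.711×10⁴ s.
= 4.753 hours.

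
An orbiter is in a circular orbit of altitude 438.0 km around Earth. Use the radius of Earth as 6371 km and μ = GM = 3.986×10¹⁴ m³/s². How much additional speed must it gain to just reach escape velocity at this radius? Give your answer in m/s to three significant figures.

Δv ≈ 3170 m/s

r = 6371 + 438.0 = 6809.0 km = 6.8090×10⁶ m.
Circular speed v_c = √(μ/r) = 7651 m/s.
Escape speed v_esc = √(2μ/r) = √2 × v_c = 10820 m/s.
Δv = v_esc − v_c = 3169 m/s.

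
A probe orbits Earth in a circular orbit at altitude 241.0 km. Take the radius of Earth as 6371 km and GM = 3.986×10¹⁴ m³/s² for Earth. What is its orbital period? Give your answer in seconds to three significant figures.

T ≈ 5350 seconds

r = 6371 + 241.0 = 6612.0 km = 6.6120×10⁶ m.
Kepler's third law: T = 2π√(r³/μ) = 2π√((6.612×10⁶)³ / 3.986×10¹⁴).
r³/μ = 7.252×10⁵ s², so T = 2π × 8.516×10² = 5.351×10³ s.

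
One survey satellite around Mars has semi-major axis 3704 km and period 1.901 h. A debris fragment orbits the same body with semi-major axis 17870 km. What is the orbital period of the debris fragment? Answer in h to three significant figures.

Kepler's third law: T² ∝ a³, so T₂ = T₁ (a₂/a₁)^(3/2).
a₂/a₁ = 4.825, (a₂/a₁)^(3/2) = 10.60.
T₂ = 1.901 × 10.60 = 20.14 h.

T₂ ≈ 20.1 h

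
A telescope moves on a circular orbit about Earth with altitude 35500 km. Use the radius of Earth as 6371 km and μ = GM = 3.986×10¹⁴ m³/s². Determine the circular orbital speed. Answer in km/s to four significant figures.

r = 6371 + 35500 = 41871 km = 4.1871×10⁷ m.
For a circular orbit v = √(μ/r) = √(3.986×10¹⁴ / 4.187×10⁷) = √(9.520×10⁶) = 3085 m/s.
That is 3.085 km/s.

v ≈ 3.085 km/s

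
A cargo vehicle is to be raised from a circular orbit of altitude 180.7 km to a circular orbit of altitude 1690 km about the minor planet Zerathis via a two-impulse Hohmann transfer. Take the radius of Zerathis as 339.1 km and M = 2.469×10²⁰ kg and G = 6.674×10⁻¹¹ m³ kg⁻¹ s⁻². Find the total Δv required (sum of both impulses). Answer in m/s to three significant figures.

Δv_total ≈ 79.2 m/s

μ = GM = 6.674×10⁻¹¹ × 2.469×10²⁰ = 1.648×10¹⁰ m³/s².
r₁ = 339.1 + 180.7 = 519.80 km = 5.1980×10⁵ m.
r₂ = 339.1 + 1690 = 2029.1 km = 2.0291×10⁶ m.
Transfer ellipse a_t = (r₁ + r₂)/2 = 1.274×10⁶ m.
At r₁: circular v_c1 = √(μ/r₁) = 178.0 m/s; transfer-periapsis v_p = √[μ(2/r₁ − 1/a_t)] = 224.7 m/s.
Δv₁ = v_p − v_c1 = 46.61 m/s.
At r₂: circular v_c2 = √(μ/r₂) = 90.12 m/s; transfer-apoapsis v_a = √[μ(2/r₂ − 1/a_t)] = 57.55 m/s.
Δv₂ = v_c2 − v_a = 32.56 m/s.
Total Δv = Δv₁ + Δv₂ = 79.18 m/s.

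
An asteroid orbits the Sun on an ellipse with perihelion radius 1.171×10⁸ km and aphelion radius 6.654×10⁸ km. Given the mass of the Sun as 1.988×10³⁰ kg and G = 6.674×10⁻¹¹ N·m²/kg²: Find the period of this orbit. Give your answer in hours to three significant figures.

μ = GM = 6.674×10⁻¹¹ × 1.988×10³⁰ = 1.327×10²⁰ m³/s².
Semi-major axis a = (r_p + r_a)/2 = (1.1710×10⁸ + 6.6540×10⁸)/2 = 3.9125×10⁸ km = 3.912×10¹¹ m.
By Kepler's third law T = 2π√(a³/μ) = 2π × 2.125×10⁷ = 1.335×10⁸ s.
= 37080 hours.

T ≈ 37100 hours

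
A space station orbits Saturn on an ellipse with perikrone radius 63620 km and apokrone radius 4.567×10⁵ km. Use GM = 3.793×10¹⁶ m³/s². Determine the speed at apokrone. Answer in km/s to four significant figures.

Semi-major axis a = (r_p + r_a)/2 = 2.6016×10⁵ km = 2.602×10⁸ m.
Vis-viva: v² = μ(2/r − 1/a) = 3.793×10¹⁶ × (4.379×10⁻⁹ − 3.844×10⁻⁹) = 2.031×10⁷ m²/s².
v = 4507 m/s = 4.507 km/s.

v ≈ 4.507 km/s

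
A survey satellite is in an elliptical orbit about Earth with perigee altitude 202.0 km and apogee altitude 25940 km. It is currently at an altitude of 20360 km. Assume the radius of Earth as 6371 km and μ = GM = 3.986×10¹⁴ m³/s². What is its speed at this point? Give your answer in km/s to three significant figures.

r_p = 6371 + 202.0 = 6573.0 km = 6.5730×10⁶ m.
r_a = 6371 + 25940 = 32311 km = 3.2311×10⁷ m.
r = 6371 + 20360 = 26731 km = 2.673×10⁷ m.
Semi-major axis a = (r_p + r_a)/2 = 19442 km = 1.944×10⁷ m.
Vis-viva: v² = μ(2/r − 1/a) = 3.986×10¹⁴ × (7.482×10⁻⁸ − 5.144×10⁻⁸) = 9.321×10⁶ m²/s².
v = 3053 m/s = 3.053 km/s.

v ≈ 3.05 km/s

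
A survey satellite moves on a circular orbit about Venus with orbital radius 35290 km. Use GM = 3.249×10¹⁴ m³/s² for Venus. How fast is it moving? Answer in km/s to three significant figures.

r = 35290 km = 3.529×10⁷ m.
For a circular orbit v = √(μ/r) = √(3.249×10¹⁴ / 3.529×10⁷) = √(9.207×10⁶) = 3034 m/s.
That is 3.034 km/s.

v ≈ 3.03 km/s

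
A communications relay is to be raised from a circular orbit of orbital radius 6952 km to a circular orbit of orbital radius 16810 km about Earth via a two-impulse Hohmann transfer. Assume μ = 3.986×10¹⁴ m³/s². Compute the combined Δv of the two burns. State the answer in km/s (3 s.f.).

Δv_total ≈ 2.58 km/s

r₁ = 6952 km = 6.952×10⁶ m.
r₂ = 16810 km = 1.681×10⁷ m.
Transfer ellipse a_t = (r₁ + r₂)/2 = 1.188×10⁷ m.
At r₁: circular v_c1 = √(μ/r₁) = 7572 m/s; transfer-perigee v_p = √[μ(2/r₁ − 1/a_t)] = 9007 m/s.
Δv₁ = v_p − v_c1 = 1435 m/s.
At r₂: circular v_c2 = √(μ/r₂) = 4870 m/s; transfer-apogee v_a = √[μ(2/r₂ − 1/a_t)] = 3725 m/s.
Δv₂ = v_c2 − v_a = 1145 m/s.
Total Δv = Δv₁ + Δv₂ = 2579 m/s = 2.579 km/s.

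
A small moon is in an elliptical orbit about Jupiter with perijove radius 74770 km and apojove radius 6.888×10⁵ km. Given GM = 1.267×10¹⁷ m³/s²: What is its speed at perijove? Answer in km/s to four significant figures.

v ≈ 55.29 km/s

Semi-major axis a = (r_p + r_a)/2 = 3.8178×10⁵ km = 3.818×10⁸ m.
Vis-viva: v² = μ(2/r − 1/a) = 1.267×10¹⁷ × (2.675×10⁻⁸ − 2.619×10⁻⁹) = 3.057×10⁹ m²/s².
v = 55290 m/s = 55.29 km/s.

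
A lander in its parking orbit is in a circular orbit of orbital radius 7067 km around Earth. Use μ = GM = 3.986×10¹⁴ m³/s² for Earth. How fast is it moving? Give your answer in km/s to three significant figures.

v ≈ 7.51 km/s

r = 7067 km = 7.067×10⁶ m.
For a circular orbit v = √(μ/r) = √(3.986×10¹⁴ / 7.067×10⁶) = √(5.640×10⁷) = 7510 m/s.
That is 7.510 km/s.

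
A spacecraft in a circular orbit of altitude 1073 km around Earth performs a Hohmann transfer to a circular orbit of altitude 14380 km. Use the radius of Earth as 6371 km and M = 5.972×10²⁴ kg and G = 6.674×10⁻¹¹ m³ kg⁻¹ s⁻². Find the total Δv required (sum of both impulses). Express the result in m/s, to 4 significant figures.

Δv_total ≈ 2758 m/s

μ = GM = 6.674×10⁻¹¹ × 5.972×10²⁴ = 3.986×10¹⁴ m³/s².
r₁ = 6371 + 1073 = 7444.0 km = 7.4440×10⁶ m.
r₂ = 6371 + 14380 = 20751 km = 2.0751×10⁷ m.
Transfer ellipse a_t = (r₁ + r₂)/2 = 1.410×10⁷ m.
At r₁: circular v_c1 = √(μ/r₁) = 7317 m/s; transfer-perigee v_p = √[μ(2/r₁ − 1/a_t)] = 8878 m/s.
Δv₁ = v_p − v_c1 = 1560 m/s.
At r₂: circular v_c2 = √(μ/r₂) = 4383 m/s; transfer-apogee v_a = √[μ(2/r₂ − 1/a_t)] = 3185 m/s.
Δv₂ = v_c2 − v_a = 1198 m/s.
Total Δv = Δv₁ + Δv₂ = 2758 m/s.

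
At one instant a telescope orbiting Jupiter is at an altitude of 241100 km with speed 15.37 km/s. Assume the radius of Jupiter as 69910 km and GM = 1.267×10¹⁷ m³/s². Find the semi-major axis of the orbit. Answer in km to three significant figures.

r = 69910 + 241100 = 3.1101×10⁵ km = 3.110×10⁸ m.
Specific orbital energy ε = v²/2 − μ/r = (15370)²/2 − 1.267×10¹⁷/3.110×10⁸ = -2.893×10⁸ J/kg.
Since ε = −μ/(2a), a = −μ/(2ε) = 2.190×10⁸ m = 2.1900×10⁵ km.

a ≈ 2.19×10⁵ km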